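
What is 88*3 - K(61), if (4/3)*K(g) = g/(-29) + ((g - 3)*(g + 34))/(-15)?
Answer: 62765/116 ≈ 541.08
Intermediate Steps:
K(g) = -3*g/116 - (-3 + g)*(34 + g)/20 (K(g) = 3*(g/(-29) + ((g - 3)*(g + 34))/(-15))/4 = 3*(g*(-1/29) + ((-3 + g)*(34 + g))*(-1/15))/4 = 3*(-g/29 - (-3 + g)*(34 + g)/15)/4 = -3*g/116 - (-3 + g)*(34 + g)/20)
88*3 - K(61) = 88*3 - (51/10 - 457/290*61 - 1/20*61²) = 264 - (51/10 - 27877/290 - 1/20*3721) = 264 - (51/10 - 27877/290 - 3721/20) = 264 - 1*(-32141/116) = 264 + 32141/116 = 62765/116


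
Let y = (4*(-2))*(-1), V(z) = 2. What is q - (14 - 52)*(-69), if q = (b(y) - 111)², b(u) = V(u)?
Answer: 9259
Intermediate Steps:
y = 8 (y = -8*(-1) = 8)
b(u) = 2
q = 11881 (q = (2 - 111)² = (-109)² = 11881)
q - (14 - 52)*(-69) = 11881 - (14 - 52)*(-69) = 11881 - (-38)*(-69) = 11881 - 1*2622 = 11881 - 2622 = 9259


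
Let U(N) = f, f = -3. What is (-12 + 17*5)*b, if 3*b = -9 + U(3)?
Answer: -292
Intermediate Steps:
U(N) = -3
b = -4 (b = (-9 - 3)/3 = (⅓)*(-12) = -4)
(-12 + 17*5)*b = (-12 + 17*5)*(-4) = (-12 + 85)*(-4) = 73*(-4) = -292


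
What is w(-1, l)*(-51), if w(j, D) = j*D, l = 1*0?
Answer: 0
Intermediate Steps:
l = 0
w(j, D) = D*j
w(-1, l)*(-51) = (0*(-1))*(-51) = 0*(-51) = 0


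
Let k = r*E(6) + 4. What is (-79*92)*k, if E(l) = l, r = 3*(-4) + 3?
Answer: 363400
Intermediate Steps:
r = -9 (r = -12 + 3 = -9)
k = -50 (k = -9*6 + 4 = -54 + 4 = -50)
(-79*92)*k = -79*92*(-50) = -7268*(-50) = 363400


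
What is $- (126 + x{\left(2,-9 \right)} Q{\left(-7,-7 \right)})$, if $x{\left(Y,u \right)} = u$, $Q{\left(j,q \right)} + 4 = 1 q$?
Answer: $-225$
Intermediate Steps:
$Q{\left(j,q \right)} = -4 + q$ ($Q{\left(j,q \right)} = -4 + 1 q = -4 + q$)
$- (126 + x{\left(2,-9 \right)} Q{\left(-7,-7 \right)}) = - (126 - 9 \left(-4 - 7\right)) = - (126 - -99) = - (126 + 99) = \left(-1\right) 225 = -225$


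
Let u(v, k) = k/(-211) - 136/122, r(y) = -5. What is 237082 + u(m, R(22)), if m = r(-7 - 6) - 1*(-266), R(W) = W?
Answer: 3051466732/12871 ≈ 2.3708e+5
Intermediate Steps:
m = 261 (m = -5 - 1*(-266) = -5 + 266 = 261)
u(v, k) = -68/61 - k/211 (u(v, k) = k*(-1/211) - 136*1/122 = -k/211 - 68/61 = -68/61 - k/211)
237082 + u(m, R(22)) = 237082 + (-68/61 - 1/211*22) = 237082 + (-68/61 - 22/211) = 237082 - 15690/12871 = 3051466732/12871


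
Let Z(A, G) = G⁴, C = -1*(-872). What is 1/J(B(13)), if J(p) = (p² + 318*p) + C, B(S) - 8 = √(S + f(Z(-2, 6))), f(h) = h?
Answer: -4789/123092283 + 334*√1309/123092283 ≈ 5.9266e-5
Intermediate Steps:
C = 872
B(S) = 8 + √(1296 + S) (B(S) = 8 + √(S + 6⁴) = 8 + √(S + 1296) = 8 + √(1296 + S))
J(p) = 872 + p² + 318*p (J(p) = (p² + 318*p) + 872 = 872 + p² + 318*p)
1/J(B(13)) = 1/(872 + (8 + √(1296 + 13))² + 318*(8 + √(1296 + 13))) = 1/(872 + (8 + √1309)² + 318*(8 + √1309)) = 1/(872 + (8 + √1309)² + (2544 + 318*√1309)) = 1/(3416 + (8 + √1309)² + 318*√1309)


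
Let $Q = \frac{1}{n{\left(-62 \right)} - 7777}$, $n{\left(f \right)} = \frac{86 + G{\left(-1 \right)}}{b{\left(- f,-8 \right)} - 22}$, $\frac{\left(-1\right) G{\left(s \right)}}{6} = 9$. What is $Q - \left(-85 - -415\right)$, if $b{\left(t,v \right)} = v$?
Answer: $- \frac{38501445}{116671} \approx -330.0$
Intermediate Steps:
$G{\left(s \right)} = -54$ ($G{\left(s \right)} = \left(-6\right) 9 = -54$)
$n{\left(f \right)} = - \frac{16}{15}$ ($n{\left(f \right)} = \frac{86 - 54}{-8 - 22} = \frac{32}{-30} = 32 \left(- \frac{1}{30}\right) = - \frac{16}{15}$)
$Q = - \frac{15}{116671}$ ($Q = \frac{1}{- \frac{16}{15} - 7777} = \frac{1}{- \frac{116671}{15}} = - \frac{15}{116671} \approx -0.00012857$)
$Q - \left(-85 - -415\right) = - \frac{15}{116671} - \left(-85 - -415\right) = - \frac{15}{116671} - \left(-85 + 415\right) = - \frac{15}{116671} - 330 = - \frac{38501445}{116671}$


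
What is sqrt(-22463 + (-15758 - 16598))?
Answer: 3*I*sqrt(6091) ≈ 234.13*I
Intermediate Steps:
sqrt(-22463 + (-15758 - 16598)) = sqrt(-22463 - 32356) = sqrt(-54819) = 3*I*sqrt(6091)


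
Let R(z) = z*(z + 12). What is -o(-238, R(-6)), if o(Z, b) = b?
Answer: 36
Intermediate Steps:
R(z) = z*(12 + z)
-o(-238, R(-6)) = -(-6)*(12 - 6) = -(-6)*6 = -1*(-36) = 36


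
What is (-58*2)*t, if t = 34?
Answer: -3944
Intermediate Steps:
(-58*2)*t = -58*2*34 = -116*34 = -3944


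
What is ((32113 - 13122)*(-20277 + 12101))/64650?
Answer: -77635208/32325 ≈ -2401.7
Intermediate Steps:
((32113 - 13122)*(-20277 + 12101))/64650 = (18991*(-8176))*(1/64650) = -155270416*1/64650 = -77635208/32325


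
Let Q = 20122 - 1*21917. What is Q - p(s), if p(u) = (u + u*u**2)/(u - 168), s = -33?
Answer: -132255/67 ≈ -1974.0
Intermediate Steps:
Q = -1795 (Q = 20122 - 21917 = -1795)
p(u) = (u + u**3)/(-168 + u)
Q - p(s) = -1795 - (-33 + (-33)**3)/(-168 - 33) = -1795 - (-33 - 35937)/(-201) = -1795 - (-1)*(-35970)/201 = -1795 - 1*11990/67 = -1795 - 11990/67 = -132255/67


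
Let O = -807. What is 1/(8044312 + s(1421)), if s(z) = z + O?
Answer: 1/8044926 ≈ 1.2430e-7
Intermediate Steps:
s(z) = -807 + z (s(z) = z - 807 = -807 + z)
1/(8044312 + s(1421)) = 1/(8044312 + (-807 + 1421)) = 1/(8044312 + 614) = 1/8044926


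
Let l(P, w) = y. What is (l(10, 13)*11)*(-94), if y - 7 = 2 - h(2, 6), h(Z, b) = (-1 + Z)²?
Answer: -8272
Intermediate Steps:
y = 8 (y = 7 + (2 - (-1 + 2)²) = 7 + (2 - 1*1²) = 7 + (2 - 1*1) = 7 + (2 - 1) = 7 + 1 = 8)
l(P, w) = 8
(l(10, 13)*11)*(-94) = (8*11)*(-94) = 88*(-94) = -8272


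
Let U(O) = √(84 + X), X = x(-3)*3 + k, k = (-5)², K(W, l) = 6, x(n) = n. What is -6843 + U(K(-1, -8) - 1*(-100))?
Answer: -6833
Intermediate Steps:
k = 25
X = 16 (X = -3*3 + 25 = -9 + 25 = 16)
U(O) = 10 (U(O) = √(84 + 16) = √100 = 10)
-6843 + U(K(-1, -8) - 1*(-100)) = -6843 + 10 = -6833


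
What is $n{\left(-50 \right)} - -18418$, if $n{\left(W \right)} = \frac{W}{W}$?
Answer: $18419$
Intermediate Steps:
$n{\left(W \right)} = 1$
$n{\left(-50 \right)} - -18418 = 1 - -18418 = 1 + 18418 = 18419$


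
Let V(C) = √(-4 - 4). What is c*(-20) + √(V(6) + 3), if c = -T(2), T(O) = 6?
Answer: 120 + √(3 + 2*I*√2) ≈ 121.89 + 0.74937*I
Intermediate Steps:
V(C) = 2*I*√2 (V(C) = √(-8) = 2*I*√2)
c = -6 (c = -1*6 = -6)
c*(-20) + √(V(6) + 3) = -6*(-20) + √(2*I*√2 + 3) = 120 + √(3 + 2*I*√2)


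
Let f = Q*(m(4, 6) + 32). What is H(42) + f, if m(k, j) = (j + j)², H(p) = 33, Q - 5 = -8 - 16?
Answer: -3311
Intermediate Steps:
Q = -19 (Q = 5 + (-8 - 16) = 5 - 24 = -19)
m(k, j) = 4*j² (m(k, j) = (2*j)² = 4*j²)
f = -3344 (f = -19*(4*6² + 32) = -19*(4*36 + 32) = -19*(144 + 32) = -19*176 = -3344)
H(42) + f = 33 - 3344 = -3311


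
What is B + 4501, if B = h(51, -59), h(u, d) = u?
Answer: 4552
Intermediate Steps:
B = 51
B + 4501 = 51 + 4501 = 4552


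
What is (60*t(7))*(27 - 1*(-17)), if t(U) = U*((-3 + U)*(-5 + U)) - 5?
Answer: 134640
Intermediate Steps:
t(U) = -5 + U*(-5 + U)*(-3 + U) (t(U) = U*((-5 + U)*(-3 + U)) - 5 = U*(-5 + U)*(-3 + U) - 5 = -5 + U*(-5 + U)*(-3 + U))
(60*t(7))*(27 - 1*(-17)) = (60*(-5 + 7**3 - 8*7**2 + 15*7))*(27 - 1*(-17)) = (60*(-5 + 343 - 8*49 + 105))*(27 + 17) = (60*(-5 + 343 - 392 + 105))*44 = (60*51)*44 = 3060*44 = 134640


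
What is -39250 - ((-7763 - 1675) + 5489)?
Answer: -35301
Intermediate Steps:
-39250 - ((-7763 - 1675) + 5489) = -39250 - (-9438 + 5489) = -39250 - 1*(-3949) = -39250 + 3949 = -35301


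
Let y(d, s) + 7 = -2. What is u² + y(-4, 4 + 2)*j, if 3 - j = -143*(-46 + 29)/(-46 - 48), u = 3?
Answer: -23571/94 ≈ -250.76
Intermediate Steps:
y(d, s) = -9 (y(d, s) = -7 - 2 = -9)
j = 2713/94 (j = 3 - (-143)/((-46 - 48)/(-46 + 29)) = 3 - (-143)/((-94/(-17))) = 3 - (-143)/((-94*(-1/17))) = 3 - (-143)/94/17 = 3 - (-143)*17/94 = 3 - 1*(-2431/94) = 3 + 2431/94 = 2713/94 ≈ 28.862)
u² + y(-4, 4 + 2)*j = 3² - 9*2713/94 = 9 - 24417/94 = -23571/94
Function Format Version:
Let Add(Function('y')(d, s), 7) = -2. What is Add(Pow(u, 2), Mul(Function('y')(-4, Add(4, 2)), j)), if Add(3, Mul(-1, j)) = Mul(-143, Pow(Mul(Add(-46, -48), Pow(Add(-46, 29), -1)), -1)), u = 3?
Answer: Rational(-23571, 94) ≈ -250.76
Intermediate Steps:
Function('y')(d, s) = -9 (Function('y')(d, s) = Add(-7, -2) = -9)
j = Rational(2713, 94) (j = Add(3, Mul(-1, Mul(-143, Pow(Mul(Add(-46, -48), Pow(Add(-46, 29), -1)), -1)))) = Add(3, Mul(-1, Mul(-143, Pow(Mul(-94, Pow(-17, -1)), -1)))) = Add(3, Mul(-1, Mul(-143, Pow(Mul(-94, Rational(-1, 17)), -1)))) = Add(3, Mul(-1, Mul(-143, Pow(Rational(94, 17), -1)))) = Add(3, Mul(-1, Mul(-143, Rational(17, 94)))) = Add(3, Mul(-1, Rational(-2431, 94))) = Add(3, Rational(2431, 94)) = Rational(2713, 94) ≈ 28.862)
Add(Pow(u, 2), Mul(Function('y')(-4, Add(4, 2)), j)) = Add(Pow(3, 2), Mul(-9, Rational(2713, 94))) = Add(9, Rational(-24417, 94)) = Rational(-23571, 94)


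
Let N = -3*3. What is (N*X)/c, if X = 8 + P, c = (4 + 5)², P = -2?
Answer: -⅔ ≈ -0.66667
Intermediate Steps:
N = -9
c = 81 (c = 9² = 81)
X = 6 (X = 8 - 2 = 6)
(N*X)/c = -9*6/81 = -54*1/81 = -⅔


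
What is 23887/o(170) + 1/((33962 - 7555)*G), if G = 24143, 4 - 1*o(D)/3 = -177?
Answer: 15229018329830/346186501143 ≈ 43.991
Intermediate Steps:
o(D) = 543 (o(D) = 12 - 3*(-177) = 12 + 531 = 543)
23887/o(170) + 1/((33962 - 7555)*G) = 23887/543 + 1/((33962 - 7555)*24143) = 23887*(1/543) + (1/24143)/26407 = 23887/543 + (1/26407)*(1/24143) = 23887/543 + 1/637544201 = 15229018329830/346186501143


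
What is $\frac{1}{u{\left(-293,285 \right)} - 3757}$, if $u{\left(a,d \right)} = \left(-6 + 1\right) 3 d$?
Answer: $- \frac{1}{8032} \approx -0.0001245$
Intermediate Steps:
$u{\left(a,d \right)} = - 15 d$ ($u{\left(a,d \right)} = - 5 \cdot 3 d = - 15 d$)
$\frac{1}{u{\left(-293,285 \right)} - 3757} = \frac{1}{\left(-15\right) 285 - 3757} = \frac{1}{-4275 - 3757} = \frac{1}{-8032} = - \frac{1}{8032}$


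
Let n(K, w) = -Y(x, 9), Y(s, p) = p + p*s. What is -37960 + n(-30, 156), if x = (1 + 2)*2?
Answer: -38023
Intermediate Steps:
x = 6 (x = 3*2 = 6)
n(K, w) = -63 (n(K, w) = -9*(1 + 6) = -9*7 = -1*63 = -63)
-37960 + n(-30, 156) = -37960 - 63 = -38023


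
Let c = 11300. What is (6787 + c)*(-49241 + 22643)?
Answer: -481078026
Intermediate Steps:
(6787 + c)*(-49241 + 22643) = (6787 + 11300)*(-49241 + 22643) = 18087*(-26598) = -481078026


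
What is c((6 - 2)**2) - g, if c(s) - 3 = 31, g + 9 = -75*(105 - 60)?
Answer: 3418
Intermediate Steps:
g = -3384 (g = -9 - 75*(105 - 60) = -9 - 75*45 = -9 - 3375 = -3384)
c(s) = 34 (c(s) = 3 + 31 = 34)
c((6 - 2)**2) - g = 34 - 1*(-3384) = 34 + 3384 = 3418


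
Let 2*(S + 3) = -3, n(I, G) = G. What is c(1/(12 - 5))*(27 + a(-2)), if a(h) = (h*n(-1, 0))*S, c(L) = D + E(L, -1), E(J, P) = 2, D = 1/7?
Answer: 405/7 ≈ 57.857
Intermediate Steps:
D = ⅐ ≈ 0.14286
S = -9/2 (S = -3 + (½)*(-3) = -3 - 3/2 = -9/2 ≈ -4.5000)
c(L) = 15/7 (c(L) = ⅐ + 2 = 15/7)
a(h) = 0 (a(h) = (h*0)*(-9/2) = 0*(-9/2) = 0)
c(1/(12 - 5))*(27 + a(-2)) = 15*(27 + 0)/7 = (15/7)*27 = 405/7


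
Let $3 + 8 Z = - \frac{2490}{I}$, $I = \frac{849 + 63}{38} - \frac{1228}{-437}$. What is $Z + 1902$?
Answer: $\frac{88573689}{46864} \approx 1890.0$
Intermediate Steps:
$I = \frac{11716}{437}$ ($I = 912 \cdot \frac{1}{38} - - \frac{1228}{437} = 24 + \frac{1228}{437} = \frac{11716}{437} \approx 26.81$)
$Z = - \frac{561639}{46864}$ ($Z = - \frac{3}{8} + \frac{\left(-2490\right) \frac{1}{\frac{11716}{437}}}{8} = - \frac{3}{8} + \frac{\left(-2490\right) \frac{437}{11716}}{8} = - \frac{3}{8} + \frac{1}{8} \left(- \frac{544065}{5858}\right) = - \frac{3}{8} - \frac{544065}{46864} = - \frac{561639}{46864} \approx -11.984$)
$Z + 1902 = - \frac{561639}{46864} + 1902 = \frac{88573689}{46864}$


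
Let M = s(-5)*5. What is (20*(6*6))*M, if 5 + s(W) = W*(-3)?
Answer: 36000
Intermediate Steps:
s(W) = -5 - 3*W (s(W) = -5 + W*(-3) = -5 - 3*W)
M = 50 (M = (-5 - 3*(-5))*5 = (-5 + 15)*5 = 10*5 = 50)
(20*(6*6))*M = (20*(6*6))*50 = (20*36)*50 = 720*50 = 36000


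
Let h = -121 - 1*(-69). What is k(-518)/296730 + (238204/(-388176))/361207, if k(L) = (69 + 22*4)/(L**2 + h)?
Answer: -359039684833/211583946000540960 ≈ -1.6969e-6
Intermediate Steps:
h = -52 (h = -121 + 69 = -52)
k(L) = 157/(-52 + L**2) (k(L) = (69 + 22*4)/(L**2 - 52) = (69 + 88)/(-52 + L**2) = 157/(-52 + L**2))
k(-518)/296730 + (238204/(-388176))/361207 = (157/(-52 + (-518)**2))/296730 + (238204/(-388176))/361207 = (157/(-52 + 268324))*(1/296730) + (238204*(-1/388176))*(1/361207) = (157/268272)*(1/296730) - 59551/97044*1/361207 = (157*(1/268272))*(1/296730) - 59551/35052972108 = (157/268272)*(1/296730) - 59551/35052972108 = 1/507034080 - 59551/35052972108 = -359039684833/211583946000540960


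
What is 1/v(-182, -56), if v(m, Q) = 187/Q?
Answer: -56/187 ≈ -0.29947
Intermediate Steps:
1/v(-182, -56) = 1/(187/(-56)) = 1/(187*(-1/56)) = 1/(-187/56) = -56/187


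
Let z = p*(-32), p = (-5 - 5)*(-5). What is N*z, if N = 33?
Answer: -52800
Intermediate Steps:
p = 50 (p = -10*(-5) = 50)
z = -1600 (z = 50*(-32) = -1600)
N*z = 33*(-1600) = -52800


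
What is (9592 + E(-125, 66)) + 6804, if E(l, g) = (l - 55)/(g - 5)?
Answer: 999976/61 ≈ 16393.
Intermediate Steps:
E(l, g) = (-55 + l)/(-5 + g)
(9592 + E(-125, 66)) + 6804 = (9592 + (-55 - 125)/(-5 + 66)) + 6804 = (9592 - 180/61) + 6804 = 584932/61 + 6804 = 999976/61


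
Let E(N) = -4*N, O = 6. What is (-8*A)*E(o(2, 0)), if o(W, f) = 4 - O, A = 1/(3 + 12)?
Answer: -64/15 ≈ -4.2667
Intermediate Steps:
A = 1/15 ≈ 0.066667
o(W, f) = -2 (o(W, f) = 4 - 1*6 = 4 - 6 = -2)
(-8*A)*E(o(2, 0)) = (-8*1/15)*(-4*(-2)) = -8/15*8 = -64/15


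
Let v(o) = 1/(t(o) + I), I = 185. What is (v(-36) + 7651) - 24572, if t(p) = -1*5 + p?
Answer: -2436623/144 ≈ -16921.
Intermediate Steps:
t(p) = -5 + p
v(o) = 1/(180 + o) (v(o) = 1/((-5 + o) + 185) = 1/(180 + o))
(v(-36) + 7651) - 24572 = (1/(180 - 36) + 7651) - 24572 = (1/144 + 7651) - 24572 = 1101745/144 - 24572 = -2436623/144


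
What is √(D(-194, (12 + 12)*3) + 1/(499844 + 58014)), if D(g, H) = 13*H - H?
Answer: √268881594171554/557858 ≈ 29.394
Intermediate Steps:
D(g, H) = 12*H
√(D(-194, (12 + 12)*3) + 1/(499844 + 58014)) = √(12*((12 + 12)*3) + 1/(499844 + 58014)) = √(12*(24*3) + 1/557858) = √(12*72 + 1/557858) = √(864 + 1/557858) = √(481989313/557858) = √268881594171554/557858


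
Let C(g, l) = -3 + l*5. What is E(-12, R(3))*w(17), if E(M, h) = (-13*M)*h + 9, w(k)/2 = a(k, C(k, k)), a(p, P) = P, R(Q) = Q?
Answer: 78228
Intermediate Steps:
C(g, l) = -3 + 5*l
w(k) = -6 + 10*k (w(k) = 2*(-3 + 5*k) = -6 + 10*k)
E(M, h) = 9 - 13*M*h (E(M, h) = -13*M*h + 9 = 9 - 13*M*h)
E(-12, R(3))*w(17) = (9 - 13*(-12)*3)*(-6 + 10*17) = (9 + 468)*(-6 + 170) = 477*164 = 78228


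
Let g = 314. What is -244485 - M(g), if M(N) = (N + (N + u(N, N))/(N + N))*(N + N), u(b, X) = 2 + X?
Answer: -442307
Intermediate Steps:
M(N) = 2*N*(N + (2 + 2*N)/(2*N)) (M(N) = (N + (N + (2 + N))/(N + N))*(N + N) = (N + (2 + 2*N)/((2*N)))*(2*N) = (N + (2 + 2*N)*(1/(2*N)))*(2*N) = (N + (2 + 2*N)/(2*N))*(2*N) = 2*N*(N + (2 + 2*N)/(2*N)))
-244485 - M(g) = -244485 - (2 + 2*314 + 2*314**2) = -244485 - (2 + 628 + 2*98596) = -244485 - (2 + 628 + 197192) = -244485 - 1*197822 = -244485 - 197822 = -442307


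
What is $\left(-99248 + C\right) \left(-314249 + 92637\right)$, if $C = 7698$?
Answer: $20288578600$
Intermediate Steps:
$\left(-99248 + C\right) \left(-314249 + 92637\right) = \left(-99248 + 7698\right) \left(-314249 + 92637\right) = \left(-91550\right) \left(-221612\right) = 20288578600$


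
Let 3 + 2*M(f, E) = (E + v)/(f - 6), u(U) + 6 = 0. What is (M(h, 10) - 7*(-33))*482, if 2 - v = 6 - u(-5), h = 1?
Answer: 110619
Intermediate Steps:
u(U) = -6 (u(U) = -6 + 0 = -6)
v = -10 (v = 2 - (6 - 1*(-6)) = 2 - (6 + 6) = 2 - 1*12 = 2 - 12 = -10)
M(f, E) = -3/2 + (-10 + E)/(2*(-6 + f)) (M(f, E) = -3/2 + ((E - 10)/(f - 6))/2 = -3/2 + ((-10 + E)/(-6 + f))/2 = -3/2 + (-10 + E)/(2*(-6 + f)))
(M(h, 10) - 7*(-33))*482 = ((8 + 10 - 3*1)/(2*(-6 + 1)) - 7*(-33))*482 = ((½)*(8 + 10 - 3)/(-5) + 231)*482 = ((½)*(-⅕)*15 + 231)*482 = (-3/2 + 231)*482 = (459/2)*482 = 110619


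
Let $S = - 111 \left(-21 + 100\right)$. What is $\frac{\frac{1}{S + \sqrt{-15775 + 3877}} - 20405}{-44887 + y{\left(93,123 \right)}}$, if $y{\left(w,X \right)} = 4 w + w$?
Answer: $\frac{261548771444}{569395709883} + \frac{i \sqrt{1322}}{1138791419766} \approx 0.45934 + 3.1928 \cdot 10^{-11} i$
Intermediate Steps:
$S = -8769$ ($S = \left(-111\right) 79 = -8769$)
$y{\left(w,X \right)} = 5 w$
$\frac{\frac{1}{S + \sqrt{-15775 + 3877}} - 20405}{-44887 + y{\left(93,123 \right)}} = \frac{\frac{1}{-8769 + \sqrt{-15775 + 3877}} - 20405}{-44887 + 5 \cdot 93} = \frac{\frac{1}{-8769 + \sqrt{-11898}} - 20405}{-44887 + 465} = \frac{\frac{1}{-8769 + 3 i \sqrt{1322}} - 20405}{-44422} = \left(-20405 + \frac{1}{-8769 + 3 i \sqrt{1322}}\right) \left(- \frac{1}{44422}\right) = \frac{2915}{6346} - \frac{1}{44422 \left(-8769 + 3 i \sqrt{1322}\right)}$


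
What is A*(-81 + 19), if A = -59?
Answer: 3658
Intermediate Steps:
A*(-81 + 19) = -59*(-81 + 19) = -59*(-62) = 3658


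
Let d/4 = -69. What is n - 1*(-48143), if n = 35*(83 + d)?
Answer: 41388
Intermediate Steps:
d = -276 (d = 4*(-69) = -276)
n = -6755 (n = 35*(83 - 276) = 35*(-193) = -6755)
n - 1*(-48143) = -6755 - 1*(-48143) = -6755 + 48143 = 41388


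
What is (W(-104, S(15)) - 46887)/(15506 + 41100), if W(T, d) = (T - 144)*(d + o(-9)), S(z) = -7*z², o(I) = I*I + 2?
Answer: 323129/56606 ≈ 5.7084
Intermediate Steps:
o(I) = 2 + I² (o(I) = I² + 2 = 2 + I²)
W(T, d) = (-144 + T)*(83 + d) (W(T, d) = (T - 144)*(d + (2 + (-9)²)) = (-144 + T)*(d + (2 + 81)) = (-144 + T)*(d + 83) = (-144 + T)*(83 + d))
(W(-104, S(15)) - 46887)/(15506 + 41100) = ((-11952 - (-1008)*15² + 83*(-104) - (-728)*15²) - 46887)/(15506 + 41100) = ((-11952 - (-1008)*225 - 8632 - (-728)*225) - 46887)/56606 = ((-11952 - 144*(-1575) - 8632 - 104*(-1575)) - 46887)*(1/56606) = ((-11952 + 226800 - 8632 + 163800) - 46887)*(1/56606) = (370016 - 46887)*(1/56606) = 323129*(1/56606) = 323129/56606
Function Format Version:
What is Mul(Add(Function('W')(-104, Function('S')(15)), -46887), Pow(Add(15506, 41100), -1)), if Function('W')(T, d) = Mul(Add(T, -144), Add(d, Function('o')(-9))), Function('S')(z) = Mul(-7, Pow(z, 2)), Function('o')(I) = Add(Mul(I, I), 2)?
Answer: Rational(323129, 56606) ≈ 5.7084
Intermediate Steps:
Function('o')(I) = Add(2, Pow(I, 2)) (Function('o')(I) = Add(Pow(I, 2), 2) = Add(2, Pow(I, 2)))
Function('W')(T, d) = Mul(Add(-144, T), Add(83, d)) (Function('W')(T, d) = Mul(Add(T, -144), Add(d, Add(2, Pow(-9, 2)))) = Mul(Add(-144, T), Add(d, Add(2, 81))) = Mul(Add(-144, T), Add(d, 83)) = Mul(Add(-144, T), Add(83, d)))
Mul(Add(Function('W')(-104, Function('S')(15)), -46887), Pow(Add(15506, 41100), -1)) = Mul(Add(Add(-11952, Mul(-144, Mul(-7, Pow(15, 2))), Mul(83, -104), Mul(-104, Mul(-7, Pow(15, 2)))), -46887), Pow(Add(15506, 41100), -1)) = Mul(Add(Add(-11952, Mul(-144, Mul(-7, 225)), -8632, Mul(-104, Mul(-7, 225))), -46887), Pow(56606, -1)) = Mul(Add(Add(-11952, Mul(-144, -1575), -8632, Mul(-104, -1575)), -46887), Rational(1, 56606)) = Mul(Add(Add(-11952, 226800, -8632, 163800), -46887), Rational(1, 56606)) = Mul(Add(370016, -46887), Rational(1, 56606)) = Mul(323129, Rational(1, 56606)) = Rational(323129, 56606)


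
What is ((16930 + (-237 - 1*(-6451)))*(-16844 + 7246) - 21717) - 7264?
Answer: -222165093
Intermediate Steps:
((16930 + (-237 - 1*(-6451)))*(-16844 + 7246) - 21717) - 7264 = ((16930 + (-237 + 6451))*(-9598) - 21717) - 7264 = ((16930 + 6214)*(-9598) - 21717) - 7264 = (23144*(-9598) - 21717) - 7264 = (-222136112 - 21717) - 7264 = -222157829 - 7264 = -222165093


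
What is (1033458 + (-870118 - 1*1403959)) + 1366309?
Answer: 125690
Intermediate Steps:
(1033458 + (-870118 - 1*1403959)) + 1366309 = (1033458 + (-870118 - 1403959)) + 1366309 = (1033458 - 2274077) + 1366309 = -1240619 + 1366309 = 125690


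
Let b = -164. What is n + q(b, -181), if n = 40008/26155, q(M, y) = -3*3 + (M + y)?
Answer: -9218862/26155 ≈ -352.47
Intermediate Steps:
q(M, y) = -9 + M + y (q(M, y) = -9 + (M + y) = -9 + M + y)
n = 40008/26155 (n = 40008*(1/26155) = 40008/26155 ≈ 1.5296)
n + q(b, -181) = 40008/26155 + (-9 - 164 - 181) = 40008/26155 - 354 = -9218862/26155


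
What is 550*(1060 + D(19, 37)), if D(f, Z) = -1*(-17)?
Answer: 592350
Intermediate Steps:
D(f, Z) = 17
550*(1060 + D(19, 37)) = 550*(1060 + 17) = 550*1077 = 592350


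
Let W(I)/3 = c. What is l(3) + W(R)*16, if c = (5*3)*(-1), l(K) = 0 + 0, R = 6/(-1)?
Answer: -720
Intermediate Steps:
R = -6 (R = 6*(-1) = -6)
l(K) = 0
c = -15 (c = 15*(-1) = -15)
W(I) = -45 (W(I) = 3*(-15) = -45)
l(3) + W(R)*16 = 0 - 45*16 = 0 - 720 = -720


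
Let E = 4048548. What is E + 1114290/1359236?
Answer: 2751466651809/679618 ≈ 4.0485e+6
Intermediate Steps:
E + 1114290/1359236 = 4048548 + 1114290/1359236 = 4048548 + 1114290*(1/1359236) = 4048548 + 557145/679618 = 2751466651809/679618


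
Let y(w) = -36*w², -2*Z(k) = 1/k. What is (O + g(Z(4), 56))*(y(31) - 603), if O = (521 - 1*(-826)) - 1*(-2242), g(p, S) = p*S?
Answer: -126082818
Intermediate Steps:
Z(k) = -1/(2*k)
g(p, S) = S*p
O = 3589 (O = (521 + 826) + 2242 = 1347 + 2242 = 3589)
(O + g(Z(4), 56))*(y(31) - 603) = (3589 + 56*(-½/4))*(-36*31² - 603) = (3589 + 56*(-½*¼))*(-36*961 - 603) = (3589 + 56*(-⅛))*(-34596 - 603) = (3589 - 7)*(-35199) = 3582*(-35199) = -126082818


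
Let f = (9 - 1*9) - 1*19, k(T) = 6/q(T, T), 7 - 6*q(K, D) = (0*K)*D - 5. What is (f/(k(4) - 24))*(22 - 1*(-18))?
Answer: 760/21 ≈ 36.190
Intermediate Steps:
q(K, D) = 2 (q(K, D) = 7/6 - ((0*K)*D - 5)/6 = 7/6 - (0*D - 5)/6 = 7/6 - (0 - 5)/6 = 7/6 - 1/6*(-5) = 7/6 + 5/6 = 2)
k(T) = 3 (k(T) = 6/2 = 6*(1/2) = 3)
f = -19 (f = (9 - 9) - 19 = 0 - 19 = -19)
(f/(k(4) - 24))*(22 - 1*(-18)) = (-19/(3 - 24))*(22 - 1*(-18)) = (-19/(-21))*(22 + 18) = -19*(-1/21)*40 = (19/21)*40 = 760/21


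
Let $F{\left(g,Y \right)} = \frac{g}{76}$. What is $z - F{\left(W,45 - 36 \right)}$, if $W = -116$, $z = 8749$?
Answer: $\frac{166260}{19} \approx 8750.5$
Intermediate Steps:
$F{\left(g,Y \right)} = \frac{g}{76}$ ($F{\left(g,Y \right)} = g \frac{1}{76} = \frac{g}{76}$)
$z - F{\left(W,45 - 36 \right)} = 8749 - \frac{1}{76} \left(-116\right) = 8749 - - \frac{29}{19} = 8749 + \frac{29}{19} = \frac{166260}{19}$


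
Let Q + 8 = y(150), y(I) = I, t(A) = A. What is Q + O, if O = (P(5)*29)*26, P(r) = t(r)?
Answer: 3912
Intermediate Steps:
P(r) = r
Q = 142 (Q = -8 + 150 = 142)
O = 3770 (O = (5*29)*26 = 145*26 = 3770)
Q + O = 142 + 3770 = 3912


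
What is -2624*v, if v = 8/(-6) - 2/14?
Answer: 81344/21 ≈ 3873.5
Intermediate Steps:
v = -31/21 (v = 8*(-1/6) - 2*1/14 = -4/3 - 1/7 = -31/21 ≈ -1.4762)
-2624*v = -2624*(-31/21) = 81344/21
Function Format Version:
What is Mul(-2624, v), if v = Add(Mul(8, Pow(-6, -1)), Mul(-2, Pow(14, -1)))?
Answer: Rational(81344, 21) ≈ 3873.5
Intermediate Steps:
v = Rational(-31, 21) (v = Add(Mul(8, Rational(-1, 6)), Mul(-2, Rational(1, 14))) = Add(Rational(-4, 3), Rational(-1, 7)) = Rational(-31, 21) ≈ -1.4762)
Mul(-2624, v) = Mul(-2624, Rational(-31, 21)) = Rational(81344, 21)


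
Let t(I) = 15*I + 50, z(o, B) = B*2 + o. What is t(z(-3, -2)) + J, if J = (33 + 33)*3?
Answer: 143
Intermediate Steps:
z(o, B) = o + 2*B (z(o, B) = 2*B + o = o + 2*B)
t(I) = 50 + 15*I
J = 198 (J = 66*3 = 198)
t(z(-3, -2)) + J = (50 + 15*(-3 + 2*(-2))) + 198 = (50 + 15*(-3 - 4)) + 198 = (50 + 15*(-7)) + 198 = (50 - 105) + 198 = -55 + 198 = 143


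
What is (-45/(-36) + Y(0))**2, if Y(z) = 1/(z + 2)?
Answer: 49/16 ≈ 3.0625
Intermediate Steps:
Y(z) = 1/(2 + z)
(-45/(-36) + Y(0))**2 = (-45/(-36) + 1/(2 + 0))**2 = (-45*(-1/36) + 1/2)**2 = (5/4 + 1/2)**2 = (7/4)**2 = 49/16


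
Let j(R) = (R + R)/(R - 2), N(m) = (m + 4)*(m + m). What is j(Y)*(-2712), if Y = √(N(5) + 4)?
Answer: -84976/15 - 1808*√94/15 ≈ -6833.7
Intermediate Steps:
N(m) = 2*m*(4 + m) (N(m) = (4 + m)*(2*m) = 2*m*(4 + m))
Y = √94 (Y = √(2*5*(4 + 5) + 4) = √(2*5*9 + 4) = √(90 + 4) = √94 ≈ 9.6954)
j(R) = 2*R/(-2 + R) (j(R) = (2*R)/(-2 + R) = 2*R/(-2 + R))
j(Y)*(-2712) = (2*√94/(-2 + √94))*(-2712) = -5424*√94/(-2 + √94)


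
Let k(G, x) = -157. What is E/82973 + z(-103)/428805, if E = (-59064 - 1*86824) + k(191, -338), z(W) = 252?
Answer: -6955990781/3953248585 ≈ -1.7596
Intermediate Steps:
E = -146045 (E = (-59064 - 1*86824) - 157 = (-59064 - 86824) - 157 = -145888 - 157 = -146045)
E/82973 + z(-103)/428805 = -146045/82973 + 252/428805 = -146045*1/82973 + 252*(1/428805) = -146045/82973 + 28/47645 = -6955990781/3953248585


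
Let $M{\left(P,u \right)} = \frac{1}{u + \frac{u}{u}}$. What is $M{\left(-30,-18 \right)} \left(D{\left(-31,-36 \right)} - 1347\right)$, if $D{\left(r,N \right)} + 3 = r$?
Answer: $\frac{1381}{17} \approx 81.235$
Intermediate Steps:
$D{\left(r,N \right)} = -3 + r$
$M{\left(P,u \right)} = \frac{1}{1 + u}$ ($M{\left(P,u \right)} = \frac{1}{u + 1} = \frac{1}{1 + u}$)
$M{\left(-30,-18 \right)} \left(D{\left(-31,-36 \right)} - 1347\right) = \frac{\left(-3 - 31\right) - 1347}{1 - 18} = \frac{-34 - 1347}{-17} = \left(- \frac{1}{17}\right) \left(-1381\right) = \frac{1381}{17}$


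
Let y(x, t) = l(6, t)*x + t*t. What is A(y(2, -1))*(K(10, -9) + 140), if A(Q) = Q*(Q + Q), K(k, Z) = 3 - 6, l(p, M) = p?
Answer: 46306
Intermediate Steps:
K(k, Z) = -3
y(x, t) = t**2 + 6*x (y(x, t) = 6*x + t*t = 6*x + t**2 = t**2 + 6*x)
A(Q) = 2*Q**2 (A(Q) = Q*(2*Q) = 2*Q**2)
A(y(2, -1))*(K(10, -9) + 140) = (2*((-1)**2 + 6*2)**2)*(-3 + 140) = (2*(1 + 12)**2)*137 = (2*13**2)*137 = (2*169)*137 = 338*137 = 46306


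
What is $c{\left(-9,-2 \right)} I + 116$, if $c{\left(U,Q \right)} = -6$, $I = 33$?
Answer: $-82$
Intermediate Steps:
$c{\left(-9,-2 \right)} I + 116 = \left(-6\right) 33 + 116 = -198 + 116 = -82$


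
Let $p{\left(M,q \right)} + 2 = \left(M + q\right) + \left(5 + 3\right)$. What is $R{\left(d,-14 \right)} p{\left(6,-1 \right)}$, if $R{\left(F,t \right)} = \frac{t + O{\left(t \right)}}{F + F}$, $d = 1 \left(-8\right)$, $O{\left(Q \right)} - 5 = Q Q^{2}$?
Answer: $\frac{30283}{16} \approx 1892.7$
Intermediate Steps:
$p{\left(M,q \right)} = 6 + M + q$ ($p{\left(M,q \right)} = -2 + \left(\left(M + q\right) + \left(5 + 3\right)\right) = -2 + \left(\left(M + q\right) + 8\right) = -2 + \left(8 + M + q\right) = 6 + M + q$)
$O{\left(Q \right)} = 5 + Q^{3}$ ($O{\left(Q \right)} = 5 + Q Q^{2} = 5 + Q^{3}$)
$d = -8$
$R{\left(F,t \right)} = \frac{5 + t + t^{3}}{2 F}$ ($R{\left(F,t \right)} = \frac{t + \left(5 + t^{3}\right)}{F + F} = \frac{5 + t + t^{3}}{2 F}$)
$R{\left(d,-14 \right)} p{\left(6,-1 \right)} = \frac{5 - 14 + \left(-14\right)^{3}}{2 \left(-8\right)} \left(6 + 6 - 1\right) = \frac{1}{2} \left(- \frac{1}{8}\right) \left(5 - 14 - 2744\right) 11 = \frac{1}{2} \left(- \frac{1}{8}\right) \left(-2753\right) 11 = \frac{2753}{16} \cdot 11 = \frac{30283}{16}$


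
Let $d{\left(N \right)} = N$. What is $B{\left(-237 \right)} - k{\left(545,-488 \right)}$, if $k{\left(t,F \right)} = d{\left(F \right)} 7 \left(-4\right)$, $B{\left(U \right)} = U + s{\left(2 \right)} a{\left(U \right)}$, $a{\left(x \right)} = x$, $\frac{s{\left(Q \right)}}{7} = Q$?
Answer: $-17219$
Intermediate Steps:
$s{\left(Q \right)} = 7 Q$
$B{\left(U \right)} = 15 U$ ($B{\left(U \right)} = U + 7 \cdot 2 U = U + 14 U = 15 U$)
$k{\left(t,F \right)} = - 28 F$ ($k{\left(t,F \right)} = F 7 \left(-4\right) = 7 F \left(-4\right) = - 28 F$)
$B{\left(-237 \right)} - k{\left(545,-488 \right)} = 15 \left(-237\right) - \left(-28\right) \left(-488\right) = -3555 - 13664 = -17219$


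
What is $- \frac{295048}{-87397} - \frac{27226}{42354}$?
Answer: $\frac{5058496135}{1850806269} \approx 2.7331$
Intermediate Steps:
$- \frac{295048}{-87397} - \frac{27226}{42354} = \left(-295048\right) \left(- \frac{1}{87397}\right) - \frac{13613}{21177} = \frac{295048}{87397} - \frac{13613}{21177} = \frac{5058496135}{1850806269}$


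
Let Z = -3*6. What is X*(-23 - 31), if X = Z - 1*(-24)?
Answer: -324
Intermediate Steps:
Z = -18
X = 6 (X = -18 - 1*(-24) = -18 + 24 = 6)
X*(-23 - 31) = 6*(-23 - 31) = 6*(-54) = -324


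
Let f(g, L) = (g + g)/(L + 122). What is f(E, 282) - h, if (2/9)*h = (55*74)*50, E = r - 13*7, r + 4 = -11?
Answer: -92490803/101 ≈ -9.1575e+5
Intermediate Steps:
r = -15 (r = -4 - 11 = -15)
E = -106 (E = -15 - 13*7 = -15 - 91 = -106)
f(g, L) = 2*g/(122 + L) (f(g, L) = (2*g)/(122 + L) = 2*g/(122 + L))
h = 915750 (h = 9*((55*74)*50)/2 = 9*(4070*50)/2 = (9/2)*203500 = 915750)
f(E, 282) - h = 2*(-106)/(122 + 282) - 1*915750 = 2*(-106)/404 - 915750 = 2*(-106)*(1/404) - 915750 = -53/101 - 915750 = -92490803/101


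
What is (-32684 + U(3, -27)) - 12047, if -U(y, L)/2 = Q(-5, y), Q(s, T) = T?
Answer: -44737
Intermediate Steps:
U(y, L) = -2*y
(-32684 + U(3, -27)) - 12047 = (-32684 - 2*3) - 12047 = (-32684 - 6) - 12047 = -32690 - 12047 = -44737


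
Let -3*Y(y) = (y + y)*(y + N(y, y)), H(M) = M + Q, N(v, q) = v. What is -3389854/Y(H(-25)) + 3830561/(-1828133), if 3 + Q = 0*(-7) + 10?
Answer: 3097724580115/394876728 ≈ 7844.8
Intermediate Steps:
Q = 7 (Q = -3 + (0*(-7) + 10) = -3 + (0 + 10) = -3 + 10 = 7)
H(M) = 7 + M (H(M) = M + 7 = 7 + M)
Y(y) = -4*y²/3 (Y(y) = -(y + y)*(y + y)/3 = -2*y*2*y/3 = -4*y²/3)
-3389854/Y(H(-25)) + 3830561/(-1828133) = -3389854*(-3/(4*(7 - 25)²)) + 3830561/(-1828133) = -3389854/((-4/3*(-18)²)) + 3830561*(-1/1828133) = -3389854/((-4/3*324)) - 3830561/1828133 = -3389854/(-432) - 3830561/1828133 = -3389854*(-1/432) - 3830561/1828133 = 1694927/216 - 3830561/1828133 = 3097724580115/394876728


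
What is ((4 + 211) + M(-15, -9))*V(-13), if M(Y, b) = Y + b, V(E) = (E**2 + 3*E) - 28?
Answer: 19482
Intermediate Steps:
V(E) = -28 + E**2 + 3*E
((4 + 211) + M(-15, -9))*V(-13) = ((4 + 211) + (-15 - 9))*(-28 + (-13)**2 + 3*(-13)) = (215 - 24)*(-28 + 169 - 39) = 191*102 = 19482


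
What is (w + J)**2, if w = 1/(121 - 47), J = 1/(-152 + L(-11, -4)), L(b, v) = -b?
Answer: 4489/108868356 ≈ 4.1233e-5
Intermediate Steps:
J = -1/141 (J = 1/(-152 - 1*(-11)) = 1/(-152 + 11) = 1/(-141) = -1/141 ≈ -0.0070922)
w = 1/74 ≈ 0.013514
(w + J)**2 = (1/74 - 1/141)**2 = (67/10434)**2 = 4489/108868356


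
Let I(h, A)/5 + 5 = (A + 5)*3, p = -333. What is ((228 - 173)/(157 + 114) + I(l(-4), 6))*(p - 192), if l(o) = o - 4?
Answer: -19947375/271 ≈ -73607.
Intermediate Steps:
l(o) = -4 + o
I(h, A) = 50 + 15*A (I(h, A) = -25 + 5*((A + 5)*3) = -25 + 5*((5 + A)*3) = -25 + 5*(15 + 3*A) = -25 + (75 + 15*A) = 50 + 15*A)
((228 - 173)/(157 + 114) + I(l(-4), 6))*(p - 192) = ((228 - 173)/(157 + 114) + (50 + 15*6))*(-333 - 192) = (55/271 + (50 + 90))*(-525) = (55*(1/271) + 140)*(-525) = (55/271 + 140)*(-525) = (37995/271)*(-525) = -19947375/271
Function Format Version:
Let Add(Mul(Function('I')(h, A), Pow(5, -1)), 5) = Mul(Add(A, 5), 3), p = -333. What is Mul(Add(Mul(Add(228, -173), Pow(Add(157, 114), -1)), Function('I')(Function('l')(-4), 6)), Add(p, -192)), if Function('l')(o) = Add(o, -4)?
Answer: Rational(-19947375, 271) ≈ -73607.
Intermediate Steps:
Function('l')(o) = Add(-4, o)
Function('I')(h, A) = Add(50, Mul(15, A)) (Function('I')(h, A) = Add(-25, Mul(5, Mul(Add(A, 5), 3))) = Add(-25, Mul(5, Mul(Add(5, A), 3))) = Add(-25, Mul(5, Add(15, Mul(3, A)))) = Add(-25, Add(75, Mul(15, A))) = Add(50, Mul(15, A)))
Mul(Add(Mul(Add(228, -173), Pow(Add(157, 114), -1)), Function('I')(Function('l')(-4), 6)), Add(p, -192)) = Mul(Add(Mul(Add(228, -173), Pow(Add(157, 114), -1)), Add(50, Mul(15, 6))), Add(-333, -192)) = Mul(Add(Mul(55, Pow(271, -1)), Add(50, 90)), -525) = Mul(Add(Mul(55, Rational(1, 271)), 140), -525) = Mul(Add(Rational(55, 271), 140), -525) = Mul(Rational(37995, 271), -525) = Rational(-19947375, 271)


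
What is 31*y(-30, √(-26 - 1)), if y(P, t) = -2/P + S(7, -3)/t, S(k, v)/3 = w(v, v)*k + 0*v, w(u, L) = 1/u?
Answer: 31/15 + 217*I*√3/9 ≈ 2.0667 + 41.762*I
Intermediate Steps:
S(k, v) = 3*k/v (S(k, v) = 3*(k/v + 0*v) = 3*(k/v + 0) = 3*(k/v) = 3*k/v)
y(P, t) = -7/t - 2/P (y(P, t) = -2/P + (3*7/(-3))/t = -2/P + (3*7*(-⅓))/t = -2/P - 7/t = -7/t - 2/P)
31*y(-30, √(-26 - 1)) = 31*(-7/√(-26 - 1) - 2/(-30)) = 31*(-7*(-I*√3/9) - 2*(-1/30)) = 31*(-7*(-I*√3/9) + 1/15) = 31*(-(-7)*I*√3/9 + 1/15) = 31*(7*I*√3/9 + 1/15) = 31*(1/15 + 7*I*√3/9) = 31/15 + 217*I*√3/9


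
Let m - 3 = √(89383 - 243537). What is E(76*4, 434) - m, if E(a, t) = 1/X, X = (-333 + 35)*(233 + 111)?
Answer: -307537/102512 - 77*I*√26 ≈ -3.0 - 392.62*I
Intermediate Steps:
m = 3 + 77*I*√26 (m = 3 + √(89383 - 243537) = 3 + √(-154154) = 3 + 77*I*√26 ≈ 3.0 + 392.62*I)
X = -102512 (X = -298*344 = -102512)
E(a, t) = -1/102512 (E(a, t) = 1/(-102512) = -1/102512)
E(76*4, 434) - m = -1/102512 - (3 + 77*I*√26) = -1/102512 + (-3 - 77*I*√26) = -307537/102512 - 77*I*√26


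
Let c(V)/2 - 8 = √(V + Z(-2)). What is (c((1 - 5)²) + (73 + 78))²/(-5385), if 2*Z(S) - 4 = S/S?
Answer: -(167 + √74)²/5385 ≈ -5.7263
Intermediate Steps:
Z(S) = 5/2 (Z(S) = 2 + (S/S)/2 = 2 + (½)*1 = 2 + ½ = 5/2)
c(V) = 16 + 2*√(5/2 + V) (c(V) = 16 + 2*√(V + 5/2) = 16 + 2*√(5/2 + V))
(c((1 - 5)²) + (73 + 78))²/(-5385) = ((16 + √(10 + 4*(1 - 5)²)) + (73 + 78))²/(-5385) = ((16 + √(10 + 4*(-4)²)) + 151)²*(-1/5385) = ((16 + √(10 + 4*16)) + 151)²*(-1/5385) = ((16 + √(10 + 64)) + 151)²*(-1/5385) = ((16 + √74) + 151)²*(-1/5385) = (167 + √74)²*(-1/5385) = -(167 + √74)²/5385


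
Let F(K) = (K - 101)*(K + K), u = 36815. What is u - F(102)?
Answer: 36611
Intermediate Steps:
F(K) = 2*K*(-101 + K) (F(K) = (-101 + K)*(2*K) = 2*K*(-101 + K))
u - F(102) = 36815 - 2*102*(-101 + 102) = 36815 - 2*102 = 36815 - 1*204 = 36815 - 204 = 36611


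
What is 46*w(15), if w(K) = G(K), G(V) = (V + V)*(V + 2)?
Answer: 23460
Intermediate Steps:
G(V) = 2*V*(2 + V) (G(V) = (2*V)*(2 + V) = 2*V*(2 + V))
w(K) = 2*K*(2 + K)
46*w(15) = 46*(2*15*(2 + 15)) = 46*(2*15*17) = 46*510 = 23460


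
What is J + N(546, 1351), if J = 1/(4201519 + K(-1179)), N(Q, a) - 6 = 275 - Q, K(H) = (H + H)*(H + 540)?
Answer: -1512694464/5708281 ≈ -265.00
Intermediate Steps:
K(H) = 2*H*(540 + H) (K(H) = (2*H)*(540 + H) = 2*H*(540 + H))
N(Q, a) = 281 - Q (N(Q, a) = 6 + (275 - Q) = 281 - Q)
J = 1/5708281 (J = 1/(4201519 + 2*(-1179)*(540 - 1179)) = 1/(4201519 + 2*(-1179)*(-639)) = 1/(4201519 + 1506762) = 1/5708281 ≈ 1.7518e-7)
J + N(546, 1351) = 1/5708281 + (281 - 1*546) = 1/5708281 + (281 - 546) = 1/5708281 - 265 = -1512694464/5708281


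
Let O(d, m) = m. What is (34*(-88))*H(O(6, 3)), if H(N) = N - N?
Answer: 0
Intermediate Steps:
H(N) = 0
(34*(-88))*H(O(6, 3)) = (34*(-88))*0 = -2992*0 = 0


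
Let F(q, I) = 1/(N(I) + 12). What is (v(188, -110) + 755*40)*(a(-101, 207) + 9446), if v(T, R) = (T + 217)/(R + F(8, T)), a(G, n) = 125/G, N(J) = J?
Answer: 211226345461600/740633 ≈ 2.8520e+8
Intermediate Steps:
F(q, I) = 1/(12 + I) (F(q, I) = 1/(I + 12) = 1/(12 + I))
v(T, R) = (217 + T)/(R + 1/(12 + T)) (v(T, R) = (T + 217)/(R + 1/(12 + T)) = (217 + T)/(R + 1/(12 + T)))
(v(188, -110) + 755*40)*(a(-101, 207) + 9446) = ((12 + 188)*(217 + 188)/(1 - 110*(12 + 188)) + 755*40)*(125/(-101) + 9446) = (200*405/(1 - 110*200) + 30200)*(125*(-1/101) + 9446) = (200*405/(1 - 22000) + 30200)*(-125/101 + 9446) = (200*405/(-21999) + 30200)*(953921/101) = (-1/21999*200*405 + 30200)*(953921/101) = (-27000/7333 + 30200)*(953921/101) = (221429600/7333)*(953921/101) = 211226345461600/740633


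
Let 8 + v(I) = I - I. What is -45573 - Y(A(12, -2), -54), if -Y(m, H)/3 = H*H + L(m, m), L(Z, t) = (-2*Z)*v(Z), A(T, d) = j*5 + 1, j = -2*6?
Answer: -39657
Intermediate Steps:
j = -12
A(T, d) = -59 (A(T, d) = -12*5 + 1 = -60 + 1 = -59)
v(I) = -8 (v(I) = -8 + (I - I) = -8 + 0 = -8)
L(Z, t) = 16*Z (L(Z, t) = -2*Z*(-8) = 16*Z)
Y(m, H) = -48*m - 3*H² (Y(m, H) = -3*(H*H + 16*m) = -3*(H² + 16*m) = -48*m - 3*H²)
-45573 - Y(A(12, -2), -54) = -45573 - (-48*(-59) - 3*(-54)²) = -45573 - (2832 - 3*2916) = -45573 - (2832 - 8748) = -45573 - 1*(-5916) = -45573 + 5916 = -39657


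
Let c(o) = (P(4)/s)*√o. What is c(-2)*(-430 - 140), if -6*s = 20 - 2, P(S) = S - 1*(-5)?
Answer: 1710*I*√2 ≈ 2418.3*I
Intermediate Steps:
P(S) = 5 + S (P(S) = S + 5 = 5 + S)
s = -3 (s = -(20 - 2)/6 = -⅙*18 = -3)
c(o) = -3*√o (c(o) = ((5 + 4)/(-3))*√o = (9*(-⅓))*√o = -3*√o)
c(-2)*(-430 - 140) = (-3*I*√2)*(-430 - 140) = -3*I*√2*(-570) = 1710*I*√2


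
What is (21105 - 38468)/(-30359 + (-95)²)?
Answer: 17363/21334 ≈ 0.81387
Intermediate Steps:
(21105 - 38468)/(-30359 + (-95)²) = -17363/(-30359 + 9025) = -17363/(-21334) = -17363*(-1/21334) = 17363/21334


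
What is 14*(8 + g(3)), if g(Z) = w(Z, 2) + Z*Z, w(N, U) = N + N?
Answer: 322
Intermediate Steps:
w(N, U) = 2*N
g(Z) = Z**2 + 2*Z (g(Z) = 2*Z + Z*Z = 2*Z + Z**2 = Z**2 + 2*Z)
14*(8 + g(3)) = 14*(8 + 3*(2 + 3)) = 14*(8 + 3*5) = 14*(8 + 15) = 14*23 = 322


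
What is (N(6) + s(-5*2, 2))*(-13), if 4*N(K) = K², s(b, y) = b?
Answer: 13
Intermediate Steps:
N(K) = K²/4
(N(6) + s(-5*2, 2))*(-13) = ((¼)*6² - 5*2)*(-13) = ((¼)*36 - 10)*(-13) = (9 - 10)*(-13) = -1*(-13) = 13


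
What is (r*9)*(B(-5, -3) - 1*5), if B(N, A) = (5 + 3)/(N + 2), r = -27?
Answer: 1863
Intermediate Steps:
B(N, A) = 8/(2 + N)
(r*9)*(B(-5, -3) - 1*5) = (-27*9)*(8/(2 - 5) - 1*5) = -243*(8/(-3) - 5) = -243*(8*(-⅓) - 5) = -243*(-8/3 - 5) = -243*(-23/3) = 1863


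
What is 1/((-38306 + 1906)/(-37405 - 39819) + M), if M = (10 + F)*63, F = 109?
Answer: 1379/10339013 ≈ 0.00013338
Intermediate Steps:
M = 7497 (M = (10 + 109)*63 = 119*63 = 7497)
1/((-38306 + 1906)/(-37405 - 39819) + M) = 1/((-38306 + 1906)/(-37405 - 39819) + 7497) = 1/(-36400/(-77224) + 7497) = 1/(-36400*(-1/77224) + 7497) = 1/(650/1379 + 7497) = 1/(10339013/1379) = 1379/10339013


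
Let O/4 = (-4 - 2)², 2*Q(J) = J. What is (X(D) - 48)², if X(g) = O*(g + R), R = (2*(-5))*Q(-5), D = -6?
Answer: 7225344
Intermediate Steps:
Q(J) = J/2
R = 25 (R = (2*(-5))*((½)*(-5)) = -10*(-5/2) = 25)
O = 144 (O = 4*(-4 - 2)² = 4*(-6)² = 4*36 = 144)
X(g) = 3600 + 144*g (X(g) = 144*(g + 25) = 144*(25 + g) = 3600 + 144*g)
(X(D) - 48)² = ((3600 + 144*(-6)) - 48)² = ((3600 - 864) - 48)² = (2736 - 48)² = 2688² = 7225344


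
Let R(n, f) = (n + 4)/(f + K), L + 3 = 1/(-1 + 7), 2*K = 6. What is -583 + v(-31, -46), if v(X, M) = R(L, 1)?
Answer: -13985/24 ≈ -582.71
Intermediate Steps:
K = 3 (K = (½)*6 = 3)
L = -17/6 (L = -3 + 1/(-1 + 7) = -3 + 1/6 = -3 + ⅙ = -17/6 ≈ -2.8333)
R(n, f) = (4 + n)/(3 + f) (R(n, f) = (n + 4)/(f + 3) = (4 + n)/(3 + f))
v(X, M) = 7/24 (v(X, M) = (4 - 17/6)/(3 + 1) = (7/6)/4 = (¼)*(7/6) = 7/24)
-583 + v(-31, -46) = -583 + 7/24 = -13985/24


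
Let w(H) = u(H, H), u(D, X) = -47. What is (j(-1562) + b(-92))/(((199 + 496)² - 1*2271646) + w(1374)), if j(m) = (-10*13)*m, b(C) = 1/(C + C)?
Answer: -5337577/47016416 ≈ -0.11353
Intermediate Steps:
b(C) = 1/(2*C)
j(m) = -130*m
w(H) = -47
(j(-1562) + b(-92))/(((199 + 496)² - 1*2271646) + w(1374)) = (-130*(-1562) + (½)/(-92))/(((199 + 496)² - 1*2271646) - 47) = (203060 + (½)*(-1/92))/((695² - 2271646) - 47) = (203060 - 1/184)/((483025 - 2271646) - 47) = 37363039/(184*(-1788621 - 47)) = (37363039/184)/(-1788668) = (37363039/184)*(-1/1788668) = -5337577/47016416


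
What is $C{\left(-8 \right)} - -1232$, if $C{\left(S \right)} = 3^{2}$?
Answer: $1241$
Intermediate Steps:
$C{\left(S \right)} = 9$
$C{\left(-8 \right)} - -1232 = 9 - -1232 = 9 + 1232 = 1241$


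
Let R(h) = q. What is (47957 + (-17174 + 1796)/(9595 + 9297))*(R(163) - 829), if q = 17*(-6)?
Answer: -421737537823/9446 ≈ -4.4647e+7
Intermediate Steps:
q = -102
R(h) = -102
(47957 + (-17174 + 1796)/(9595 + 9297))*(R(163) - 829) = (47957 + (-17174 + 1796)/(9595 + 9297))*(-102 - 829) = (47957 - 15378/18892)*(-931) = (47957 - 15378*1/18892)*(-931) = (47957 - 7689/9446)*(-931) = (452994133/9446)*(-931) = -421737537823/9446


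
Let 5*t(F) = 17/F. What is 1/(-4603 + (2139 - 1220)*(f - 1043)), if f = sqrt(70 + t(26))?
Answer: -41735200/40193439203121 - 919*sqrt(131690)/40193439203121 ≈ -1.0467e-6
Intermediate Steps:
t(F) = 17/(5*F) (t(F) = (17/F)/5 = 17/(5*F))
f = 3*sqrt(131690)/130 (f = sqrt(70 + (17/5)/26) = sqrt(70 + (17/5)*(1/26)) = sqrt(70 + 17/130) = sqrt(9117/130) = 3*sqrt(131690)/130 ≈ 8.3744)
1/(-4603 + (2139 - 1220)*(f - 1043)) = 1/(-4603 + (2139 - 1220)*(3*sqrt(131690)/130 - 1043)) = 1/(-4603 + 919*(-1043 + 3*sqrt(131690)/130)) = 1/(-4603 + (-958517 + 2757*sqrt(131690)/130)) = 1/(-963120 + 2757*sqrt(131690)/130)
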